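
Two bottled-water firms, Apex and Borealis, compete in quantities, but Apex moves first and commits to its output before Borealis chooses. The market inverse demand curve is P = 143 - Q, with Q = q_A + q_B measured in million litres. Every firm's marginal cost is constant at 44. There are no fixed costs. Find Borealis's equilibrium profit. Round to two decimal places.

The follower Borealis best-responds to any q_A: π_B = (143 - Q)q_B - 44q_B.
Setting the follower's marginal profit to zero, 99 - q_A - 2q_B = 0, i.e. q_B = (99 - q_A)/2.
The leader anticipates this reaction. Substituting into P = 143 - Q gives P = 187/2 - (1/2)q_A, so π_A = (187/2 - (1/2)q_A)q_A - 44q_A.
The leader's first-order condition 99/2 - q_A = 0 yields q_A = 99/2.
Then q_B = (99 - 99/2)/2 = 99/4.
Price P = 143 - 297/4 = 275/4.
Borealis's profit: (275/4 - 44)·(99/4) = 612.5625.

612.56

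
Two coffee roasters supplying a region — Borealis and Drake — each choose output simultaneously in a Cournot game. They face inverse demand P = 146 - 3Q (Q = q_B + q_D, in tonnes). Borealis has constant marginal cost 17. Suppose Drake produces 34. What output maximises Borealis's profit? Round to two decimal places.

With the rival's output fixed at 34, Borealis's profit is π_B = (146 - 3·34 - 3q_B)q_B - (17q_B) = (44 - 3q_B)q_B - (17q_B).
∂π_B/∂q_B = 27 - 6q_B = 0, so q_B = 9/2.

4.50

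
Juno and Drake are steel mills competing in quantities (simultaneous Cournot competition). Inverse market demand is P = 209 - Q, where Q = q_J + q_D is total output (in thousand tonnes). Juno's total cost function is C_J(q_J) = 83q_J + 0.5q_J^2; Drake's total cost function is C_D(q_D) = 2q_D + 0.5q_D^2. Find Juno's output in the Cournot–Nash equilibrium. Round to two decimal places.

21.38

Juno's profit: π_J = (209 - Q)q_J - (83q_J + (1/2)q_J²). Setting ∂π_J/∂q_J = 0: 126 - 3q_J - (q_D) = 0.
Drake's profit: π_D = (209 - Q)q_D - (2q_D + (1/2)q_D²). Setting ∂π_D/∂q_D = 0: 207 - 3q_D - (q_J) = 0.
Best responses: q_J = (126 - q_D)/3, q_D = (207 - q_J)/3.
Solving the pair: q_J = 171/8, q_D = 495/8.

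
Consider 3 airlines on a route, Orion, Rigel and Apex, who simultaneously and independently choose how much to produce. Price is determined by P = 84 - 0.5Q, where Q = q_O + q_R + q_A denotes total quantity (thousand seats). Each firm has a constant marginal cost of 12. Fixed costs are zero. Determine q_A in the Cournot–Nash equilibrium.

36

A representative firm's profit is π_i = q_i(84 - 0.5Q) - 12q_i.
Setting ∂π_i/∂q_i = 0 with rivals' quantities fixed: 72 - q_i - (1/2)·Σ_{j≠i} q_j = 0.
By symmetry each firm produces the same amount; substituting Σ_{j≠i} q_j = 2q_i yields q_i = 72/2 = 36.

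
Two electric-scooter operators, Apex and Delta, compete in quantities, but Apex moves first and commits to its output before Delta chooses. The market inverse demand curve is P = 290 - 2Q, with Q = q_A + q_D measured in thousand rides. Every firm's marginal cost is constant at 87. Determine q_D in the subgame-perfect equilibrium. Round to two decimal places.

25.38

Solve by backward induction. Given q_A, the follower Delta maximises π_D = (290 - 2q_A - 2q_D)q_D - 87q_D.
Setting the follower's marginal profit to zero, 203 - 2q_A - 4q_D = 0, i.e. q_D = (203 - 2q_A)/4.
Apex substitutes q_D(q_A) into its own profit: π_A = q_A(290 - 2q_A - (203 - 2q_A)/2) - 87q_A = (377/2 - q_A)q_A - 87q_A.
The leader's first-order condition 203/2 - 2q_A = 0 yields q_A = 203/4.
Then q_D = (203 - 2·(203/4))/4 = 203/8.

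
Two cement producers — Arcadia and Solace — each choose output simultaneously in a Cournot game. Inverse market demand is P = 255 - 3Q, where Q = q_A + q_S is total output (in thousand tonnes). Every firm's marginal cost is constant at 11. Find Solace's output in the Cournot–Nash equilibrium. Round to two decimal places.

27.11

A representative firm's profit is π_i = q_i(255 - 3Q) - 11q_i.
Setting ∂π_i/∂q_i = 0 with rivals' quantities fixed: 244 - 6q_i - 3q_j = 0.
With identical firms every q_j equals q_i, so q_j = q_i and 244 = 9q_i, giving q_i = 244/9.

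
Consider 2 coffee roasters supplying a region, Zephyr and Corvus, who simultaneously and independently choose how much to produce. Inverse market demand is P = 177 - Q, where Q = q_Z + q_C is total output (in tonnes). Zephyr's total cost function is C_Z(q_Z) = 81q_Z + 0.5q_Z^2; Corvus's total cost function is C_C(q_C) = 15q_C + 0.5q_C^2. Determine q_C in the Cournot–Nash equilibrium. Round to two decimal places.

48.75

Zephyr's profit: π_Z = (177 - Q)q_Z - (81q_Z + (1/2)q_Z²). Setting ∂π_Z/∂q_Z = 0: 96 - 3q_Z - (q_C) = 0.
Corvus's first-order condition: 162 - 3q_C - (q_Z) = 0.
Best responses: q_Z = (96 - q_C)/3, q_C = (162 - q_Z)/3.
Solving the pair: q_Z = 63/4, q_C = 195/4.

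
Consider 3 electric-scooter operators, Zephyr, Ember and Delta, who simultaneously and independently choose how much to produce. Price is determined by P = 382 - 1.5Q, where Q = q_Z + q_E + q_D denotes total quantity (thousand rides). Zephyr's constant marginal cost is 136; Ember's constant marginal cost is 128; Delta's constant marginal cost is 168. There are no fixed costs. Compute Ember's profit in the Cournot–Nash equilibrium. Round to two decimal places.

3800.17

Zephyr's profit: π_Z = (382 - 1.5Q)q_Z - (136q_Z). Setting ∂π_Z/∂q_Z = 0: 246 - 3q_Z - (3/2)(q_E + q_D) = 0.
Ember's first-order condition: 254 - 3q_E - (3/2)(q_Z + q_D) = 0.
Delta's profit: π_D = (382 - 1.5Q)q_D - (168q_D). Setting ∂π_D/∂q_D = 0: 214 - 3q_D - (3/2)(q_Z + q_E) = 0.
Adding the 3 first-order conditions: 714 − 6Q = 0, so Q = 119.
Back-substituting: q_Z = (246 − 357/2)/(3/2) = 45, q_E = (254 − 357/2)/(3/2) = 151/3, q_D = (214 − 357/2)/(3/2) = 71/3.
Price P = 382 - (3/2)·119 = 407/2.
Ember's profit: (407/2 - 128)·(151/3) = 3800.1667.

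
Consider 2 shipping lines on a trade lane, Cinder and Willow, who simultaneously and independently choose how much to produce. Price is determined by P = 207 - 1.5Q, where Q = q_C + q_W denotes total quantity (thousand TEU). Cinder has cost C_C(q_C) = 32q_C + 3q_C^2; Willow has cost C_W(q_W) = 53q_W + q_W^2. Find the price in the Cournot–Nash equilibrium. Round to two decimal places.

144.98

Cinder's profit: π_C = (207 - 1.5Q)q_C - (32q_C + 3q_C²). Setting ∂π_C/∂q_C = 0: 175 - 9q_C - (3/2)(q_W) = 0.
Willow's first-order condition: 154 - 5q_W - (3/2)(q_C) = 0.
Rearranging gives the reaction functions q_C = (175 - (3/2)q_W)/9 and q_W = (154 - (3/2)q_C)/5.
Substituting one into the other gives q_C = 15.0643 and q_W = 1498/57.
Total output Q = 41.3450, so price P = 207 - (3/2)·41.3450 = 144.9825.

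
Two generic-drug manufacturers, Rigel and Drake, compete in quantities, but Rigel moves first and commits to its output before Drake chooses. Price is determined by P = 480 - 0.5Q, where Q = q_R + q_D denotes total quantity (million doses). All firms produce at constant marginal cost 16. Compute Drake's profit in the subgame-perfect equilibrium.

26912

Solve by backward induction. Given q_R, the follower Drake maximises π_D = (480 - (1/2)q_R - (1/2)q_D)q_D - 16q_D.
Follower FOC: 464 - (1/2)q_R - q_D = 0, so q_D(q_R) = (464 - (1/2)q_R).
Rigel substitutes q_D(q_R) into its own profit: π_R = q_R(480 - (1/2)q_R - (464 - (1/2)q_R)/2) - 16q_R = (248 - (1/4)q_R)q_R - 16q_R.
Maximising: ∂π_R/∂q_R = 232 - (1/2)q_R = 0, giving q_R = 464.
Then q_D = (464 - (1/2)·464) = 232.
Price P = 480 - (1/2)·696 = 132.
Drake's profit: (132 - 16)·232 = 26912.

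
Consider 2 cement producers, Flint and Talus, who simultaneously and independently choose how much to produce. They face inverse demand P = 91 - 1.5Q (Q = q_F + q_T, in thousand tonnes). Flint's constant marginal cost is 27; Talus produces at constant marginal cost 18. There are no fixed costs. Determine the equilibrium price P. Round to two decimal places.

Flint's profit: π_F = (91 - 1.5Q)q_F - (27q_F). Setting ∂π_F/∂q_F = 0: 64 - 3q_F - (3/2)(q_T) = 0.
Talus's first-order condition: 73 - 3q_T - (3/2)(q_F) = 0.
Best responses: q_F = (64 - (3/2)q_T)/3, q_T = (73 - (3/2)q_F)/3.
Solving the pair: q_F = 110/9, q_T = 164/9.
Total output Q = 274/9, so price P = 91 - (3/2)·(274/9) = 136/3.

45.33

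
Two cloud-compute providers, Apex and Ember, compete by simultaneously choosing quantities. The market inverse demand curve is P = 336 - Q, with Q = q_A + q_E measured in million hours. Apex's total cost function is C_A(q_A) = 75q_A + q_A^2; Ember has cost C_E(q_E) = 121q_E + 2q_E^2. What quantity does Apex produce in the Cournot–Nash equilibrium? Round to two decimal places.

Apex's profit: π_A = (336 - Q)q_A - (75q_A + q_A²). Setting ∂π_A/∂q_A = 0: 261 - 4q_A - (q_E) = 0.
Ember's first-order condition: 215 - 6q_E - (q_A) = 0.
Best responses: q_A = (261 - q_E)/4, q_E = (215 - q_A)/6.
Solving the pair: q_A = 1351/23, q_E = 599/23.

58.74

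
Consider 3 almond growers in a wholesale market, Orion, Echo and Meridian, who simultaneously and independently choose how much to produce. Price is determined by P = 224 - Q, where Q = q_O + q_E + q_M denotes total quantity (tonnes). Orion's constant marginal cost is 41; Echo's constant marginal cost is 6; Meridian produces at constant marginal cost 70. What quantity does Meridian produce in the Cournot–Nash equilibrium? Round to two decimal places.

15.25

Orion's profit: π_O = (224 - Q)q_O - (41q_O). Setting ∂π_O/∂q_O = 0: 183 - 2q_O - (q_E + q_M) = 0.
Echo's first-order condition: 218 - 2q_E - (q_O + q_M) = 0.
Meridian's profit: π_M = (224 - Q)q_M - (70q_M). Setting ∂π_M/∂q_M = 0: 154 - 2q_M - (q_O + q_E) = 0.
Adding the 3 conditions: 555 − 2Q − 2Q = 0, i.e. Q = 555/4.
Back-substituting: q_O = (183 − 555/4) = 177/4, q_E = (218 − 555/4) = 317/4, q_M = (154 − 555/4) = 61/4.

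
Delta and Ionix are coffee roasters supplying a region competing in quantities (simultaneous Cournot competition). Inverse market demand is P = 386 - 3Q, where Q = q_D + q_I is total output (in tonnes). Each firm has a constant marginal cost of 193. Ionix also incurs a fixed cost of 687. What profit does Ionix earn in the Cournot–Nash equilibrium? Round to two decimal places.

A representative firm's profit is π_i = q_i(386 - 3Q) - 193q_i.
Setting ∂π_i/∂q_i = 0 with rivals' quantities fixed: 193 - 6q_i - 3q_j = 0.
By symmetry each firm produces the same amount; substituting q_j = q_i yields q_i = 193/9.
Price P = 386 - 3·(386/9) = 772/3.
Ionix's profit: (772/3 - 193)·(193/9) - 687 = 692.5926.

692.59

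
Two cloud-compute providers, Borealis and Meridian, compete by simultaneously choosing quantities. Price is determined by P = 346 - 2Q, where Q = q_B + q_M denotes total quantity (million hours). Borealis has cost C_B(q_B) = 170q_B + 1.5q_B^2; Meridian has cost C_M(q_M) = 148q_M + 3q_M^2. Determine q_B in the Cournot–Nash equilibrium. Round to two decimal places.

Borealis's profit: π_B = (346 - 2Q)q_B - (170q_B + (3/2)q_B²). Setting ∂π_B/∂q_B = 0: 176 - 7q_B - 2(q_M) = 0.
Meridian's first-order condition: 198 - 10q_M - 2(q_B) = 0.
Best responses: q_B = (176 - 2q_M)/7, q_M = (198 - 2q_B)/10.
Substituting one into the other gives q_B = 62/3 and q_M = 47/3.

20.67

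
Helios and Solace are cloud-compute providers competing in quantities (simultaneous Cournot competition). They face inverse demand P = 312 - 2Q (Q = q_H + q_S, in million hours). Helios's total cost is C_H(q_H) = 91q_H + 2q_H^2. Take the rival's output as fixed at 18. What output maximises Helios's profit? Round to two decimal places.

With the rival's output fixed at 18, Helios's profit is π_H = (312 - 2·18 - 2q_H)q_H - (91q_H + 2q_H²) = (276 - 2q_H)q_H - (91q_H + 2q_H²).
∂π_H/∂q_H = 185 - 8q_H = 0, so q_H = 185/8.

23.13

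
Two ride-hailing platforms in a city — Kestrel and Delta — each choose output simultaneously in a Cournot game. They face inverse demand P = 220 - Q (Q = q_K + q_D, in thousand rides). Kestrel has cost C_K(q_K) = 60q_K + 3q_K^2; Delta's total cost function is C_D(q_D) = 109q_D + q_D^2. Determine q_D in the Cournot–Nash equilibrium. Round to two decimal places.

23.48

Kestrel's profit: π_K = (220 - Q)q_K - (60q_K + 3q_K²). Setting ∂π_K/∂q_K = 0: 160 - 8q_K - (q_D) = 0.
Delta's first-order condition: 111 - 4q_D - (q_K) = 0.
Best responses: q_K = (160 - q_D)/8, q_D = (111 - q_K)/4.
Substituting one into the other gives q_K = 529/31 and q_D = 728/31.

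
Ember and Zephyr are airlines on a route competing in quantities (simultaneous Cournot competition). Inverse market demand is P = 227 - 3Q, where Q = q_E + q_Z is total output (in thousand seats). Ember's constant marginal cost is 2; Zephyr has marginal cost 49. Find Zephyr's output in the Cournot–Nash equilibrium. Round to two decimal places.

14.56

Ember's profit: π_E = (227 - 3Q)q_E - (2q_E). Setting ∂π_E/∂q_E = 0: 225 - 6q_E - 3(q_Z) = 0.
Zephyr's profit: π_Z = (227 - 3Q)q_Z - (49q_Z). Setting ∂π_Z/∂q_Z = 0: 178 - 6q_Z - 3(q_E) = 0.
So q_E = (225 - 3q_Z)/6 and q_Z = (178 - 3q_E)/6.
Substituting one into the other gives q_E = 272/9 and q_Z = 131/9.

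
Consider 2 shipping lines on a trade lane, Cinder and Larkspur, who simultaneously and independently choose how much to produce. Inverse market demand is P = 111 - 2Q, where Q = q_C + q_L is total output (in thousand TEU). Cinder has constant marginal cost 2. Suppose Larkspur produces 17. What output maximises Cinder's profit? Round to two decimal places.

18.75

With the rival's output fixed at 17, Cinder's profit is π_C = (111 - 2·17 - 2q_C)q_C - (2q_C) = (77 - 2q_C)q_C - (2q_C).
∂π_C/∂q_C = 75 - 4q_C = 0, so q_C = 75/4.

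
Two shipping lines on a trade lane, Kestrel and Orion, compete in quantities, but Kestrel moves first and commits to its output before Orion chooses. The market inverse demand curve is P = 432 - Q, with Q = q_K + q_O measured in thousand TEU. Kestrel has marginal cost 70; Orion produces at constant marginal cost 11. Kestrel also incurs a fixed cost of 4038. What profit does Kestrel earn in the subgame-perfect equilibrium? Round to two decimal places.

The follower Orion best-responds to any q_K: π_O = (432 - Q)q_O - 11q_O.
∂π_O/∂q_O = 421 - q_K - 2q_O = 0 gives the reaction function q_O = (421 - q_K)/2.
Kestrel substitutes q_O(q_K) into its own profit: π_K = q_K(432 - q_K - (421 - q_K)/2) - 70q_K = (443/2 - (1/2)q_K)q_K - 70q_K.
Leader FOC: 303/2 - q_K = 0, so q_K = 303/2.
Then q_O = (421 - 303/2)/2 = 539/4.
Price P = 432 - 1145/4 = 583/4.
Kestrel's profit: (583/4 - 70)·(303/2) - 4038 = 7438.1250.

7438.13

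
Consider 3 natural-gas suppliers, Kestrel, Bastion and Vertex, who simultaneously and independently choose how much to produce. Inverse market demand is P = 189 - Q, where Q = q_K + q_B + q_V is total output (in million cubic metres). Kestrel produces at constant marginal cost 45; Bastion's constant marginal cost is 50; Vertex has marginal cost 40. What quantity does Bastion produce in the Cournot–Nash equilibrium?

31

Kestrel's profit: π_K = (189 - Q)q_K - (45q_K). Setting ∂π_K/∂q_K = 0: 144 - 2q_K - (q_B + q_V) = 0.
Bastion's first-order condition: 139 - 2q_B - (q_K + q_V) = 0.
Vertex's profit: π_V = (189 - Q)q_V - (40q_V). Setting ∂π_V/∂q_V = 0: 149 - 2q_V - (q_K + q_B) = 0.
Adding the 3 first-order conditions: 432 − 4Q = 0, so Q = 108.
Back-substituting: q_K = (144 − 108) = 36, q_B = (139 − 108) = 31, q_V = (149 − 108) = 41.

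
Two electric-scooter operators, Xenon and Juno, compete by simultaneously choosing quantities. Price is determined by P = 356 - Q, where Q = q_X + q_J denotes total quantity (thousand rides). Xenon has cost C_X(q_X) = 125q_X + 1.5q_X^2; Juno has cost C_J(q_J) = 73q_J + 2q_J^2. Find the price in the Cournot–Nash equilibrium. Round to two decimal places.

277.14

Xenon's profit: π_X = (356 - Q)q_X - (125q_X + (3/2)q_X²). Setting ∂π_X/∂q_X = 0: 231 - 5q_X - (q_J) = 0.
Juno's first-order condition: 283 - 6q_J - (q_X) = 0.
Best responses: q_X = (231 - q_J)/5, q_J = (283 - q_X)/6.
Substituting one into the other gives q_X = 1103/29 and q_J = 1184/29.
Total output Q = 78.8621, so price P = 356 - 78.8621 = 277.1379.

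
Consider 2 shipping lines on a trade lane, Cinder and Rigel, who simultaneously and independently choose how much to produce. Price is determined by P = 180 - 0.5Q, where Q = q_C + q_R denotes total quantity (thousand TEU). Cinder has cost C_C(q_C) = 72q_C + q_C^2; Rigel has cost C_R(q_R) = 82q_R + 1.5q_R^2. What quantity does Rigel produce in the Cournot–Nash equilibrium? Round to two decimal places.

20.43

Cinder's profit: π_C = (180 - 0.5Q)q_C - (72q_C + q_C²). Setting ∂π_C/∂q_C = 0: 108 - 3q_C - (1/2)(q_R) = 0.
Rigel's profit: π_R = (180 - 0.5Q)q_R - (82q_R + (3/2)q_R²). Setting ∂π_R/∂q_R = 0: 98 - 4q_R - (1/2)(q_C) = 0.
Best responses: q_C = (108 - (1/2)q_R)/3, q_R = (98 - (1/2)q_C)/4.
Solving the pair: q_C = 1532/47, q_R = 960/47.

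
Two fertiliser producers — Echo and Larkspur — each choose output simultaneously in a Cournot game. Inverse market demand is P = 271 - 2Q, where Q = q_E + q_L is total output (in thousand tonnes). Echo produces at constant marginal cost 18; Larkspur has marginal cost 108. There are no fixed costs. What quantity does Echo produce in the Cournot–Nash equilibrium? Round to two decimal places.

Echo's profit: π_E = (271 - 2Q)q_E - (18q_E). Setting ∂π_E/∂q_E = 0: 253 - 4q_E - 2(q_L) = 0.
Larkspur's profit: π_L = (271 - 2Q)q_L - (108q_L). Setting ∂π_L/∂q_L = 0: 163 - 4q_L - 2(q_E) = 0.
Rearranging gives the reaction functions q_E = (253 - 2q_L)/4 and q_L = (163 - 2q_E)/4.
Substituting one into the other gives q_E = 343/6 and q_L = 73/6.

57.17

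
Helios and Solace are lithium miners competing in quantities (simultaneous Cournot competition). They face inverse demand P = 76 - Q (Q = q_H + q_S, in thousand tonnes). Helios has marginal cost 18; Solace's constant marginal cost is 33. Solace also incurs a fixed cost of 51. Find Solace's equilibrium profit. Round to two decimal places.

36.11

Helios's profit: π_H = (76 - Q)q_H - (18q_H). Setting ∂π_H/∂q_H = 0: 58 - 2q_H - (q_S) = 0.
Solace's first-order condition: 43 - 2q_S - (q_H) = 0.
Best responses: q_H = (58 - q_S)/2, q_S = (43 - q_H)/2.
Solving the pair: q_H = 73/3, q_S = 28/3.
Price P = 76 - 101/3 = 127/3.
Solace's profit: (127/3 - 33)·(28/3) - 51 = 325/9.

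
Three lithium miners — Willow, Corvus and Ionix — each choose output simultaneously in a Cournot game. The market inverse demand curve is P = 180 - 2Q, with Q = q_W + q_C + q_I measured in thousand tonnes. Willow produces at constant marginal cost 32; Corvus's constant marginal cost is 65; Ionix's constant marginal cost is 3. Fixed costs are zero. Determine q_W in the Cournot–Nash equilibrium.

19

Willow's profit: π_W = (180 - 2Q)q_W - (32q_W). Setting ∂π_W/∂q_W = 0: 148 - 4q_W - 2(q_C + q_I) = 0.
Corvus's profit: π_C = (180 - 2Q)q_C - (65q_C). Setting ∂π_C/∂q_C = 0: 115 - 4q_C - 2(q_W + q_I) = 0.
Ionix's profit: π_I = (180 - 2Q)q_I - (3q_I). Setting ∂π_I/∂q_I = 0: 177 - 4q_I - 2(q_W + q_C) = 0.
Summing all 3 equations gives 440 − 8Q = 0, hence Q = 55.
Back-substituting: q_W = (148 − 110)/2 = 19, q_C = (115 − 110)/2 = 5/2, q_I = (177 − 110)/2 = 67/2.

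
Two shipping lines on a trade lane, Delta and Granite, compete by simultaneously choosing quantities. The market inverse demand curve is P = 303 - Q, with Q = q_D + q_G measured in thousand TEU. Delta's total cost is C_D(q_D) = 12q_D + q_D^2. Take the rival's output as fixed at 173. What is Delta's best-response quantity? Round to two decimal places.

29.50

With the rival's output fixed at 173, Delta's profit is π_D = (303 - 173 - q_D)q_D - (12q_D + q_D²) = (130 - q_D)q_D - (12q_D + q_D²).
∂π_D/∂q_D = 118 - 4q_D = 0, so q_D = 59/2.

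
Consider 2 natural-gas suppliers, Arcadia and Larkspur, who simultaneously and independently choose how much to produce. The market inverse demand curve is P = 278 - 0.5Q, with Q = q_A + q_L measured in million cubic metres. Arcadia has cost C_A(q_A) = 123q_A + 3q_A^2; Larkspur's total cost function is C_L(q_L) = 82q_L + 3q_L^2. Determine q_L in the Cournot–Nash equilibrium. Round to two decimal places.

Arcadia's profit: π_A = (278 - 0.5Q)q_A - (123q_A + 3q_A²). Setting ∂π_A/∂q_A = 0: 155 - 7q_A - (1/2)(q_L) = 0.
Larkspur's first-order condition: 196 - 7q_L - (1/2)(q_A) = 0.
Rearranging gives the reaction functions q_A = (155 - (1/2)q_L)/7 and q_L = (196 - (1/2)q_A)/7.
Substituting one into the other gives q_A = 1316/65 and q_L = 1726/65.

26.55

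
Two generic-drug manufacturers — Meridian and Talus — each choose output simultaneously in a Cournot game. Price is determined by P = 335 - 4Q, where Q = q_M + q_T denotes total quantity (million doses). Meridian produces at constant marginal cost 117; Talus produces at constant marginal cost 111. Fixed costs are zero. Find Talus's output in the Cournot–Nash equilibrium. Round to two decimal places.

19.17

Meridian's profit: π_M = (335 - 4Q)q_M - (117q_M). Setting ∂π_M/∂q_M = 0: 218 - 8q_M - 4(q_T) = 0.
Talus's first-order condition: 224 - 8q_T - 4(q_M) = 0.
Best responses: q_M = (218 - 4q_T)/8, q_T = (224 - 4q_M)/8.
Solving the pair: q_M = 53/3, q_T = 115/6.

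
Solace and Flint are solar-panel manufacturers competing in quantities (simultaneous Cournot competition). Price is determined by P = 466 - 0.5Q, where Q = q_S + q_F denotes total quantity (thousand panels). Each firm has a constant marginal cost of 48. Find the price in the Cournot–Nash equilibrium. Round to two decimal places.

Each firm earns π_i = (466 - 0.5Q)q_i - 48q_i.
Setting ∂π_i/∂q_i = 0 with rivals' quantities fixed: 418 - q_i - (1/2)q_j = 0.
With identical firms every q_j equals q_i, so q_j = q_i and 418 = (3/2)q_i, giving q_i = 836/3.
Total output Q = 1672/3, so price P = 466 - (1/2)·(1672/3) = 562/3.

187.33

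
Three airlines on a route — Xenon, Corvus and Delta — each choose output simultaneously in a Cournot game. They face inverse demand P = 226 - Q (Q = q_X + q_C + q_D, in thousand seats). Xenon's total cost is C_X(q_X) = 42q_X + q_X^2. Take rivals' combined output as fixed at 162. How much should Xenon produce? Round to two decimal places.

With rivals' combined output fixed at 162, Xenon's profit is π_X = (226 - 162 - q_X)q_X - (42q_X + q_X²) = (64 - q_X)q_X - (42q_X + q_X²).
∂π_X/∂q_X = 22 - 4q_X = 0, so q_X = 11/2.

5.50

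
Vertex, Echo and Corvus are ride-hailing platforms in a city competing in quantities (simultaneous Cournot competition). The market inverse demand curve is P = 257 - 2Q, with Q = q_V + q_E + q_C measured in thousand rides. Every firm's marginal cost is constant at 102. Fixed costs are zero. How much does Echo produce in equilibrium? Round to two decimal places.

Each firm earns π_i = (257 - 2Q)q_i - 102q_i.
First-order condition (treating rivals' output as given): 155 - 4q_i - 2·Σ_{j≠i} q_j = 0.
By symmetry each firm produces the same amount; substituting Σ_{j≠i} q_j = 2q_i yields q_i = 155/8.

19.38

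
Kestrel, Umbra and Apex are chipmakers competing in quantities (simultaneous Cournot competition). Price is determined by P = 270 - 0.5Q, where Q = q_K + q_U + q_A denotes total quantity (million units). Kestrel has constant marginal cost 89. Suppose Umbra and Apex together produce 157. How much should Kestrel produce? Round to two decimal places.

With rivals' combined output fixed at 157, Kestrel's profit is π_K = (270 - (1/2)·157 - (1/2)q_K)q_K - (89q_K) = (383/2 - (1/2)q_K)q_K - (89q_K).
∂π_K/∂q_K = 205/2 - q_K = 0, so q_K = 205/2.

102.50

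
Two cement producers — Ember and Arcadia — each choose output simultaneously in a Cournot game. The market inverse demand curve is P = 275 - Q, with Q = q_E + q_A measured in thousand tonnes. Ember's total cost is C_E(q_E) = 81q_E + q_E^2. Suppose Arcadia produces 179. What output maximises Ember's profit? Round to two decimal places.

3.75

With the rival's output fixed at 179, Ember's profit is π_E = (275 - 179 - q_E)q_E - (81q_E + q_E²) = (96 - q_E)q_E - (81q_E + q_E²).
∂π_E/∂q_E = 15 - 4q_E = 0, so q_E = 15/4.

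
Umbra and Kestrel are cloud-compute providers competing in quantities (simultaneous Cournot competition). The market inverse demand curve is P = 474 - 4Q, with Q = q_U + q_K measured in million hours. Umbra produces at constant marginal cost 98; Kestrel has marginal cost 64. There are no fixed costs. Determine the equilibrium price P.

Umbra's profit: π_U = (474 - 4Q)q_U - (98q_U). Setting ∂π_U/∂q_U = 0: 376 - 8q_U - 4(q_K) = 0.
Kestrel's profit: π_K = (474 - 4Q)q_K - (64q_K). Setting ∂π_K/∂q_K = 0: 410 - 8q_K - 4(q_U) = 0.
Best responses: q_U = (376 - 4q_K)/8, q_K = (410 - 4q_U)/8.
Substituting one into the other gives q_U = 57/2 and q_K = 37.
Total output Q = 131/2, so price P = 474 - 4·(131/2) = 212.

212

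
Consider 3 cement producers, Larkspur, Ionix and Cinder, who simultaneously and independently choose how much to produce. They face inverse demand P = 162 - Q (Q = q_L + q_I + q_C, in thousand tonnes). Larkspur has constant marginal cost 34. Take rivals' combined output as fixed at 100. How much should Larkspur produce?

With rivals' combined output fixed at 100, Larkspur's profit is π_L = (162 - 100 - q_L)q_L - (34q_L) = (62 - q_L)q_L - (34q_L).
∂π_L/∂q_L = 28 - 2q_L = 0, so q_L = 14.

14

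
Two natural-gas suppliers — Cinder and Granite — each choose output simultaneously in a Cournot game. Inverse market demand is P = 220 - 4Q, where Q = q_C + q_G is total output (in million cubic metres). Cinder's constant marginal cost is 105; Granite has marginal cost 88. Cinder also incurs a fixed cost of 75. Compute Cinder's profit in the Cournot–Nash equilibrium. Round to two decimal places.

191.78

Cinder's profit: π_C = (220 - 4Q)q_C - (105q_C). Setting ∂π_C/∂q_C = 0: 115 - 8q_C - 4(q_G) = 0.
Granite's first-order condition: 132 - 8q_G - 4(q_C) = 0.
Rearranging gives the reaction functions q_C = (115 - 4q_G)/8 and q_G = (132 - 4q_C)/8.
Solving the pair: q_C = 49/6, q_G = 149/12.
Price P = 220 - 4·(247/12) = 413/3.
Cinder's profit: (413/3 - 105)·(49/6) - 75 = 1726/9.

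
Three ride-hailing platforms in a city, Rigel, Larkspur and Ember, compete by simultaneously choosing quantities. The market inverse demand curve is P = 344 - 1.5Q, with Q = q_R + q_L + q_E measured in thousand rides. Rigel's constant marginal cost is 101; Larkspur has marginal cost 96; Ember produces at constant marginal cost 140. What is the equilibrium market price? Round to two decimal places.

170.25

Rigel's profit: π_R = (344 - 1.5Q)q_R - (101q_R). Setting ∂π_R/∂q_R = 0: 243 - 3q_R - (3/2)(q_L + q_E) = 0.
Larkspur's profit: π_L = (344 - 1.5Q)q_L - (96q_L). Setting ∂π_L/∂q_L = 0: 248 - 3q_L - (3/2)(q_R + q_E) = 0.
Ember's profit: π_E = (344 - 1.5Q)q_E - (140q_E). Setting ∂π_E/∂q_E = 0: 204 - 3q_E - (3/2)(q_R + q_L) = 0.
Adding the 3 conditions: 695 − 3Q − 3Q = 0, i.e. Q = 695/6.
Back-substituting: q_R = (243 − 695/4)/(3/2) = 277/6, q_L = (248 − 695/4)/(3/2) = 99/2, q_E = (204 − 695/4)/(3/2) = 121/6.
Total output Q = 695/6, so price P = 344 - (3/2)·(695/6) = 681/4.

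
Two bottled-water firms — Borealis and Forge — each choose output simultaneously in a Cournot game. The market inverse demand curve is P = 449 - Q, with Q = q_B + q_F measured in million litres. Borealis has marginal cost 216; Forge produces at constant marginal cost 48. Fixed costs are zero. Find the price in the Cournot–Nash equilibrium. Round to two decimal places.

Borealis's profit: π_B = (449 - Q)q_B - (216q_B). Setting ∂π_B/∂q_B = 0: 233 - 2q_B - (q_F) = 0.
Forge's profit: π_F = (449 - Q)q_F - (48q_F). Setting ∂π_F/∂q_F = 0: 401 - 2q_F - (q_B) = 0.
Rearranging gives the reaction functions q_B = (233 - q_F)/2 and q_F = (401 - q_B)/2.
Solving the pair: q_B = 65/3, q_F = 569/3.
Total output Q = 634/3, so price P = 449 - 634/3 = 713/3.

237.67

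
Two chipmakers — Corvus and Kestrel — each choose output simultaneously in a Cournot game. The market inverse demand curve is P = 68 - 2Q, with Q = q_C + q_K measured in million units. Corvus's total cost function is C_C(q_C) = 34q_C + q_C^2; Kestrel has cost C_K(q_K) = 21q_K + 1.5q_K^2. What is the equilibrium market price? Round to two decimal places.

Corvus's profit: π_C = (68 - 2Q)q_C - (34q_C + q_C²). Setting ∂π_C/∂q_C = 0: 34 - 6q_C - 2(q_K) = 0.
Kestrel's profit: π_K = (68 - 2Q)q_K - (21q_K + (3/2)q_K²). Setting ∂π_K/∂q_K = 0: 47 - 7q_K - 2(q_C) = 0.
So q_C = (34 - 2q_K)/6 and q_K = (47 - 2q_C)/7.
Solving the pair: q_C = 72/19, q_K = 107/19.
Total output Q = 179/19, so price P = 68 - 2·(179/19) = 934/19.

49.16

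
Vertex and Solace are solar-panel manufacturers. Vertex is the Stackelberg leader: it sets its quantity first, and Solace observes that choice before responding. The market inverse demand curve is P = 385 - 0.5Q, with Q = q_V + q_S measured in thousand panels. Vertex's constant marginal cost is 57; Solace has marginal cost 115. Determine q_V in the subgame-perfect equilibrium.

386

The follower Solace best-responds to any q_V: π_S = (385 - 0.5Q)q_S - 115q_S.
Follower FOC: 270 - (1/2)q_V - q_S = 0, so q_S(q_V) = (270 - (1/2)q_V).
The leader anticipates this reaction. Substituting into P = 385 - 0.5Q gives P = 250 - (1/4)q_V, so π_V = (250 - (1/4)q_V)q_V - 57q_V.
Leader FOC: 193 - (1/2)q_V = 0, so q_V = 386.
Then q_S = (270 - (1/2)·386) = 77.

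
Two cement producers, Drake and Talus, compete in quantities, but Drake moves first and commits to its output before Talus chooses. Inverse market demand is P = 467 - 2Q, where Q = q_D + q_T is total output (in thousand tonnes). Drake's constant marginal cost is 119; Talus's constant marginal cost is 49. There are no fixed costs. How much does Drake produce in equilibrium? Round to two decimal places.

69.50

The follower Talus best-responds to any q_D: π_T = (467 - 2Q)q_T - 49q_T.
Follower FOC: 418 - 2q_D - 4q_T = 0, so q_T(q_D) = (418 - 2q_D)/4.
The leader anticipates this reaction. Substituting into P = 467 - 2Q gives P = 258 - q_D, so π_D = (258 - q_D)q_D - 119q_D.
Leader FOC: 139 - 2q_D = 0, so q_D = 139/2.
Then q_T = (418 - 2·(139/2))/4 = 279/4.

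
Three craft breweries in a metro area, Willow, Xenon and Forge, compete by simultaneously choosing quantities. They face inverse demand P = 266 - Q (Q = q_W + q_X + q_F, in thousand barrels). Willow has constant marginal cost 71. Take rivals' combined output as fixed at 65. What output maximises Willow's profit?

With rivals' combined output fixed at 65, Willow's profit is π_W = (266 - 65 - q_W)q_W - (71q_W) = (201 - q_W)q_W - (71q_W).
∂π_W/∂q_W = 130 - 2q_W = 0, so q_W = 65.

65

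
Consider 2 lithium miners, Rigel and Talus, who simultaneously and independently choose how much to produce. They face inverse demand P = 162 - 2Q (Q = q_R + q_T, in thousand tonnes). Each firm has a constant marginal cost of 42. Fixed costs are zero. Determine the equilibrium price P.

82

Each firm earns π_i = (162 - 2Q)q_i - 42q_i.
Setting ∂π_i/∂q_i = 0 with rivals' quantities fixed: 120 - 4q_i - 2q_j = 0.
By symmetry each firm produces the same amount; substituting q_j = q_i yields q_i = 120/6 = 20.
Total output Q = 40, so price P = 162 - 2·40 = 82.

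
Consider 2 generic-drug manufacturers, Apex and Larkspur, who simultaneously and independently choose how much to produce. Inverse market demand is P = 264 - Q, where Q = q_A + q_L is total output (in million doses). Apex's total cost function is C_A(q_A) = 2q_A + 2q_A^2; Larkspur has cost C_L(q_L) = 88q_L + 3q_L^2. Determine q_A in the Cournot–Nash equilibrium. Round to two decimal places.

40.85

Apex's profit: π_A = (264 - Q)q_A - (2q_A + 2q_A²). Setting ∂π_A/∂q_A = 0: 262 - 6q_A - (q_L) = 0.
Larkspur's profit: π_L = (264 - Q)q_L - (88q_L + 3q_L²). Setting ∂π_L/∂q_L = 0: 176 - 8q_L - (q_A) = 0.
Rearranging gives the reaction functions q_A = (262 - q_L)/6 and q_L = (176 - q_A)/8.
Substituting one into the other gives q_A = 1920/47 and q_L = 794/47.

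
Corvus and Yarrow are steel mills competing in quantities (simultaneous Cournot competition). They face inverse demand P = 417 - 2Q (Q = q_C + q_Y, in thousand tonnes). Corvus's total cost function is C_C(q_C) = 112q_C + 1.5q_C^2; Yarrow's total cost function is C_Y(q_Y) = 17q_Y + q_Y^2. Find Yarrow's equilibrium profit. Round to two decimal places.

9964.20

Corvus's profit: π_C = (417 - 2Q)q_C - (112q_C + (3/2)q_C²). Setting ∂π_C/∂q_C = 0: 305 - 7q_C - 2(q_Y) = 0.
Yarrow's first-order condition: 400 - 6q_Y - 2(q_C) = 0.
Best responses: q_C = (305 - 2q_Y)/7, q_Y = (400 - 2q_C)/6.
Solving the pair: q_C = 515/19, q_Y = 1095/19.
Price P = 417 - 2·(1610/19) = 247.5263.
Yarrow's profit: 247.5263·(1095/19) - 17·(1095/19) - (1095/19)² = 9964.1967.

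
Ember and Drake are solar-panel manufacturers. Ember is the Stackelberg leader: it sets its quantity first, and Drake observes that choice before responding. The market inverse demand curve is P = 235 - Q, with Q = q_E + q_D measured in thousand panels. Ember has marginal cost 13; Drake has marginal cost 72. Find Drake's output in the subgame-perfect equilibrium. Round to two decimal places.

The follower Drake best-responds to any q_E: π_D = (235 - Q)q_D - 72q_D.
Follower FOC: 163 - q_E - 2q_D = 0, so q_D(q_E) = (163 - q_E)/2.
The leader anticipates this reaction. Substituting into P = 235 - Q gives P = 307/2 - (1/2)q_E, so π_E = (307/2 - (1/2)q_E)q_E - 13q_E.
Leader FOC: 281/2 - q_E = 0, so q_E = 281/2.
Then q_D = (163 - 281/2)/2 = 45/4.

11.25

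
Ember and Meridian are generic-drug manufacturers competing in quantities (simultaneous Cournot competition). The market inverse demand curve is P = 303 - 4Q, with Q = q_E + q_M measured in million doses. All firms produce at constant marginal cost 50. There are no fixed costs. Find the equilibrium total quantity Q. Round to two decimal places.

42.17

Each firm earns π_i = (303 - 4Q)q_i - 50q_i.
Setting ∂π_i/∂q_i = 0 with rivals' quantities fixed: 253 - 8q_i - 4q_j = 0.
By symmetry each firm produces the same amount; substituting q_j = q_i yields q_i = 253/12.
Total output Q = 253/12 + 253/12 = 253/6.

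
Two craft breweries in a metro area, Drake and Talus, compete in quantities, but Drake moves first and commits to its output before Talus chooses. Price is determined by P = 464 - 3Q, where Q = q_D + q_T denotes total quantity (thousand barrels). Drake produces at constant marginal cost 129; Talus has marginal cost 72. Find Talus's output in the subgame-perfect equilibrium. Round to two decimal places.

42.17

Solve by backward induction. Given q_D, the follower Talus maximises π_T = (464 - 3q_D - 3q_T)q_T - 72q_T.
Follower FOC: 392 - 3q_D - 6q_T = 0, so q_T(q_D) = (392 - 3q_D)/6.
Drake substitutes q_T(q_D) into its own profit: π_D = q_D(464 - 3q_D - (392 - 3q_D)/2) - 129q_D = (268 - (3/2)q_D)q_D - 129q_D.
Leader FOC: 139 - 3q_D = 0, so q_D = 139/3.
Then q_T = (392 - 3·(139/3))/6 = 253/6.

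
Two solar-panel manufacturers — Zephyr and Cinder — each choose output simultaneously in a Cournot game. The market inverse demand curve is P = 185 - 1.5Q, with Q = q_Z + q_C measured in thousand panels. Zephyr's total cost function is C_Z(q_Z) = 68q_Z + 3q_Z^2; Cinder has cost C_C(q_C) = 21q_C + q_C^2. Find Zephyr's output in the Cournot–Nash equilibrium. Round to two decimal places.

7.93

Zephyr's profit: π_Z = (185 - 1.5Q)q_Z - (68q_Z + 3q_Z²). Setting ∂π_Z/∂q_Z = 0: 117 - 9q_Z - (3/2)(q_C) = 0.
Cinder's profit: π_C = (185 - 1.5Q)q_C - (21q_C + q_C²). Setting ∂π_C/∂q_C = 0: 164 - 5q_C - (3/2)(q_Z) = 0.
Best responses: q_Z = (117 - (3/2)q_C)/9, q_C = (164 - (3/2)q_Z)/5.
Solving the pair: q_Z = 452/57, q_C = 578/19.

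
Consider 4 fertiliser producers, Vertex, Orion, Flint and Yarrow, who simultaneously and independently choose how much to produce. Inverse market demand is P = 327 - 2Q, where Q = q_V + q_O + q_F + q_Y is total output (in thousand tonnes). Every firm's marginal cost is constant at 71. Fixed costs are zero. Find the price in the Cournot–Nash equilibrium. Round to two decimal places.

122.20

A representative firm's profit is π_i = q_i(327 - 2Q) - 71q_i.
Setting ∂π_i/∂q_i = 0 with rivals' quantities fixed: 256 - 4q_i - 2·Σ_{j≠i} q_j = 0.
By symmetry each firm produces the same amount; substituting Σ_{j≠i} q_j = 3q_i yields q_i = 256/10 = 128/5.
Total output Q = 512/5, so price P = 327 - 2·(512/5) = 611/5.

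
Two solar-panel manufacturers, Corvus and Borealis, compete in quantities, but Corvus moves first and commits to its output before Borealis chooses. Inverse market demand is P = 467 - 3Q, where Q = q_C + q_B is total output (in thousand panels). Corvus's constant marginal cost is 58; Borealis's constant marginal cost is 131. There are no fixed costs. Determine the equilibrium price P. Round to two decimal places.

178.50

The follower Borealis best-responds to any q_C: π_B = (467 - 3Q)q_B - 131q_B.
∂π_B/∂q_B = 336 - 3q_C - 6q_B = 0 gives the reaction function q_B = (336 - 3q_C)/6.
Corvus substitutes q_B(q_C) into its own profit: π_C = q_C(467 - 3q_C - (336 - 3q_C)/2) - 58q_C = (299 - (3/2)q_C)q_C - 58q_C.
Leader FOC: 241 - 3q_C = 0, so q_C = 241/3.
Then q_B = (336 - 3·(241/3))/6 = 95/6.
Total output Q = 577/6, so price P = 467 - 3·(577/6) = 357/2.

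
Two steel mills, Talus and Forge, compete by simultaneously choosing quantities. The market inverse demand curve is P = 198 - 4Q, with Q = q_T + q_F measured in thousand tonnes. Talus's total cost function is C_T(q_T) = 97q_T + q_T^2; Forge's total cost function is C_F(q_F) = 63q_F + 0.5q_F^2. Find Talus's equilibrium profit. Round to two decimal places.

Talus's profit: π_T = (198 - 4Q)q_T - (97q_T + q_T²). Setting ∂π_T/∂q_T = 0: 101 - 10q_T - 4(q_F) = 0.
Forge's profit: π_F = (198 - 4Q)q_F - (63q_F + (1/2)q_F²). Setting ∂π_F/∂q_F = 0: 135 - 9q_F - 4(q_T) = 0.
So q_T = (101 - 4q_F)/10 and q_F = (135 - 4q_T)/9.
Substituting one into the other gives q_T = 369/74 and q_F = 473/37.
Price P = 198 - 4·(1315/74) = 126.9189.
Talus's profit: 126.9189·(369/74) - 97·(369/74) - (369/74)² = 124.3252.

124.33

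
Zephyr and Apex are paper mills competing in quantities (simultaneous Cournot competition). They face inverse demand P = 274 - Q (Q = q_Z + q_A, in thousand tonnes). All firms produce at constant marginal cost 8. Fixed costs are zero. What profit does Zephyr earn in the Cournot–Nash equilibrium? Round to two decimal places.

Each firm earns π_i = (274 - Q)q_i - 8q_i.
Setting ∂π_i/∂q_i = 0 with rivals' quantities fixed: 266 - 2q_i - q_j = 0.
By symmetry each firm produces the same amount; substituting q_j = q_i yields q_i = 266/3.
Price P = 274 - 532/3 = 290/3.
Zephyr's profit: (290/3 - 8)·(266/3) = 7861.7778.

7861.78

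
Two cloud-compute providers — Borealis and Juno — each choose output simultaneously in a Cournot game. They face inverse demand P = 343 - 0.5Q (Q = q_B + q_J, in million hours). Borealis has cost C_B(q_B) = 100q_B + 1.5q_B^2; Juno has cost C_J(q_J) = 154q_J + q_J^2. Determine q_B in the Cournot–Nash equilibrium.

54

Borealis's profit: π_B = (343 - 0.5Q)q_B - (100q_B + (3/2)q_B²). Setting ∂π_B/∂q_B = 0: 243 - 4q_B - (1/2)(q_J) = 0.
Juno's first-order condition: 189 - 3q_J - (1/2)(q_B) = 0.
Rearranging gives the reaction functions q_B = (243 - (1/2)q_J)/4 and q_J = (189 - (1/2)q_B)/3.
Solving the pair: q_B = 54, q_J = 54.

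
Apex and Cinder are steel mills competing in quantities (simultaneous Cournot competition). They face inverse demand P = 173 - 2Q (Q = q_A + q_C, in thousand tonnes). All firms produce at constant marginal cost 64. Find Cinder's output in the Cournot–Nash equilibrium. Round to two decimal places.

18.17

A representative firm's profit is π_i = q_i(173 - 2Q) - 64q_i.
Setting ∂π_i/∂q_i = 0 with rivals' quantities fixed: 109 - 4q_i - 2q_j = 0.
With identical firms every q_j equals q_i, so q_j = q_i and 109 = 6q_i, giving q_i = 109/6.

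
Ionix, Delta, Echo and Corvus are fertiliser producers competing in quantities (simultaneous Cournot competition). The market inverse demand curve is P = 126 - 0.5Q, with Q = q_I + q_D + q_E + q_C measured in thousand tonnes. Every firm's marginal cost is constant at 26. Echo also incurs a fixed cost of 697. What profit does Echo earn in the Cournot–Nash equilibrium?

A representative firm's profit is π_i = q_i(126 - 0.5Q) - 26q_i.
First-order condition (treating rivals' output as given): 100 - q_i - (1/2)·Σ_{j≠i} q_j = 0.
With identical firms every q_j equals q_i, so Σ_{j≠i} q_j = 3q_i and 100 = (5/2)q_i, giving q_i = 40.
Price P = 126 - (1/2)·160 = 46.
Echo's profit: (46 - 26)·40 - 697 = 103.

103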